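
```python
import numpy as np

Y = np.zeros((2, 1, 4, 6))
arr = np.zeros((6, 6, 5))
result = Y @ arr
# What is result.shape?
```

(2, 6, 4, 5)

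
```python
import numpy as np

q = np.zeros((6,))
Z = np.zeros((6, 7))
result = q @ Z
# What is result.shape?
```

(7,)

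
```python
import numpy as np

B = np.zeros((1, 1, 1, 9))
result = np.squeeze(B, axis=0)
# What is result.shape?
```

(1, 1, 9)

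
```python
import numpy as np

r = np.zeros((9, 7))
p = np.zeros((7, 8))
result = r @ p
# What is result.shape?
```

(9, 8)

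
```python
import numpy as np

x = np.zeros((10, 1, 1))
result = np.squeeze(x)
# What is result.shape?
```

(10,)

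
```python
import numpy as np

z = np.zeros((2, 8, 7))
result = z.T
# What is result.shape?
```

(7, 8, 2)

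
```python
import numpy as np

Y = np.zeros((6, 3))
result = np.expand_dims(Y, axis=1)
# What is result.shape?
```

(6, 1, 3)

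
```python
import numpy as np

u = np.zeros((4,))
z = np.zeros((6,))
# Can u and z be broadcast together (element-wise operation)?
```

No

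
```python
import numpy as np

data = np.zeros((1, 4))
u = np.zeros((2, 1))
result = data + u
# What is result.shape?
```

(2, 4)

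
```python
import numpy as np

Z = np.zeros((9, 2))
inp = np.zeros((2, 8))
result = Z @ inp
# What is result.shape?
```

(9, 8)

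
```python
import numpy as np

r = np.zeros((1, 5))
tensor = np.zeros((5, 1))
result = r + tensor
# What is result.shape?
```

(5, 5)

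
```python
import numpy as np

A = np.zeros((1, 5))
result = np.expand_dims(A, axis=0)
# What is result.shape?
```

(1, 1, 5)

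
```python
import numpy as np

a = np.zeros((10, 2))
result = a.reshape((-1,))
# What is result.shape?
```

(20,)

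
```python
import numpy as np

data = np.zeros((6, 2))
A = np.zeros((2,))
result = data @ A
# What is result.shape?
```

(6,)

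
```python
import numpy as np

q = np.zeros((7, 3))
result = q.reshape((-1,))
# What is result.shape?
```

(21,)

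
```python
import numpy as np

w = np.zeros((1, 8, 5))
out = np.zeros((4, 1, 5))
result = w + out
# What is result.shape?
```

(4, 8, 5)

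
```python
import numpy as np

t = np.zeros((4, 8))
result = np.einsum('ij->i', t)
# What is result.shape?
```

(4,)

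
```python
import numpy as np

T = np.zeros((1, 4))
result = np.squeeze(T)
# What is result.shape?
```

(4,)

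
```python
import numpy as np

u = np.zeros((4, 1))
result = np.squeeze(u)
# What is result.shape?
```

(4,)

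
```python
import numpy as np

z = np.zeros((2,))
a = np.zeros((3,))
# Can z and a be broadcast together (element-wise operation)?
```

No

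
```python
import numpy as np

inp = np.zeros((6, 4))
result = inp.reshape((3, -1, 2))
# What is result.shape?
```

(3, 4, 2)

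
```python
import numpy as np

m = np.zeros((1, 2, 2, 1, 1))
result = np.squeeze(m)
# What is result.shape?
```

(2, 2)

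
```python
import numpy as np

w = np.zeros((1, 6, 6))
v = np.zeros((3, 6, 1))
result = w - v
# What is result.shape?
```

(3, 6, 6)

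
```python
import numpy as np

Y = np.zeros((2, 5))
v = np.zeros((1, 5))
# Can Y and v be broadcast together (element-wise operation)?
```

Yes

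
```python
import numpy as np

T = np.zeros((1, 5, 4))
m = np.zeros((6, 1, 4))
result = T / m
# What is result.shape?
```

(6, 5, 4)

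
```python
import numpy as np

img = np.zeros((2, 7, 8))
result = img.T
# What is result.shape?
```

(8, 7, 2)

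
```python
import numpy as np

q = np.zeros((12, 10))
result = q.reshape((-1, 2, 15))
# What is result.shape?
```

(4, 2, 15)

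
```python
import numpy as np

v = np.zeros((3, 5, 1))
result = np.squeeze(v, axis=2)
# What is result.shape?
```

(3, 5)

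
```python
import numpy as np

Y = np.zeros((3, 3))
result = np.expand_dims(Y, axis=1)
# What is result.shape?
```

(3, 1, 3)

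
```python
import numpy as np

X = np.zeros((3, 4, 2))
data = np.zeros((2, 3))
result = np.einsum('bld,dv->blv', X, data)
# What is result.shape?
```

(3, 4, 3)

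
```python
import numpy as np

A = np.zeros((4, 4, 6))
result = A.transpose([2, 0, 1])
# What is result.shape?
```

(6, 4, 4)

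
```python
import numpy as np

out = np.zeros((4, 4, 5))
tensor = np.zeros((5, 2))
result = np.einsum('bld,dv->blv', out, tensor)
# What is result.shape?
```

(4, 4, 2)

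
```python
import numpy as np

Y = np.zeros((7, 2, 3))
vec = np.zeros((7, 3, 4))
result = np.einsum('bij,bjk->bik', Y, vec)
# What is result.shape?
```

(7, 2, 4)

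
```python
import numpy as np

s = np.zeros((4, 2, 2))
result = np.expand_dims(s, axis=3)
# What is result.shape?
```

(4, 2, 2, 1)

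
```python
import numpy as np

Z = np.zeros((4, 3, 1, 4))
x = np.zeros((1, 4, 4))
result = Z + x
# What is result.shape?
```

(4, 3, 4, 4)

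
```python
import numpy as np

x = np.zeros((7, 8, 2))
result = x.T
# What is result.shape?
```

(2, 8, 7)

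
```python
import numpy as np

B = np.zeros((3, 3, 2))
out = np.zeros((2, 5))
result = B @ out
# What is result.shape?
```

(3, 3, 5)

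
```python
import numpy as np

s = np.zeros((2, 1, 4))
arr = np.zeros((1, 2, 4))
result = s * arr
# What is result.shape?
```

(2, 2, 4)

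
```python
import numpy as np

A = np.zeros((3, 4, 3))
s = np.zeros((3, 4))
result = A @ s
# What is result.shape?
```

(3, 4, 4)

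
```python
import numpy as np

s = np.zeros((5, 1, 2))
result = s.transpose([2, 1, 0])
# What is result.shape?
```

(2, 1, 5)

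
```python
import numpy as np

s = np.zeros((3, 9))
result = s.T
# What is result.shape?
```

(9, 3)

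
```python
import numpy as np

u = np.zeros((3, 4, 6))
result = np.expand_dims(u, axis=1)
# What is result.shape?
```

(3, 1, 4, 6)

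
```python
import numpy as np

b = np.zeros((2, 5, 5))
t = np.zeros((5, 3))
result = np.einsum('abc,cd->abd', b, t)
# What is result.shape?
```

(2, 5, 3)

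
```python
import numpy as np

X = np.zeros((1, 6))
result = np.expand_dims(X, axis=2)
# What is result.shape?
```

(1, 6, 1)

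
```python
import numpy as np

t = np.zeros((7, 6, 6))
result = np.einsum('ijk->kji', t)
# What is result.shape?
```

(6, 6, 7)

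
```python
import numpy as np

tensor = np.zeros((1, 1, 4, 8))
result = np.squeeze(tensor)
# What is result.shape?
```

(4, 8)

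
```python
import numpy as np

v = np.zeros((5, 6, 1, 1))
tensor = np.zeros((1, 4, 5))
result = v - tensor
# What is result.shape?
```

(5, 6, 4, 5)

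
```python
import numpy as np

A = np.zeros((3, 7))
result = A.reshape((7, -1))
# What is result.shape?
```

(7, 3)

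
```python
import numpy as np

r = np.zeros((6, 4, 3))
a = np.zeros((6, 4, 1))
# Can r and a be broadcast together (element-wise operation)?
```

Yes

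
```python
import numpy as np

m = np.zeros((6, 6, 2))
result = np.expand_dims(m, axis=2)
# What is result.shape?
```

(6, 6, 1, 2)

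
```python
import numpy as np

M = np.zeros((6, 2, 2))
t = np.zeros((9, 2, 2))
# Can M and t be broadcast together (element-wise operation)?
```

No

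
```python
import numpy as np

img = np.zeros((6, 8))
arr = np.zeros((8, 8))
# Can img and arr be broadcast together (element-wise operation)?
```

No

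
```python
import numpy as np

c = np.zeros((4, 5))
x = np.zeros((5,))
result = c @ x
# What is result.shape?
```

(4,)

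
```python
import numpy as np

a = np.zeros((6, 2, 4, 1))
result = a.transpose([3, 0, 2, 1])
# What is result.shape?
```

(1, 6, 4, 2)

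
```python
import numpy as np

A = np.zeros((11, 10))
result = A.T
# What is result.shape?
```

(10, 11)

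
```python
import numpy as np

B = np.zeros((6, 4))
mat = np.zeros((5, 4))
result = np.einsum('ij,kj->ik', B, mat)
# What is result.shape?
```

(6, 5)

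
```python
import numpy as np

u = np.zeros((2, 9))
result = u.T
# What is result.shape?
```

(9, 2)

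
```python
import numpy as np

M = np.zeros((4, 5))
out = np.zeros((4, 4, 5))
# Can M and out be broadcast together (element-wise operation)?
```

Yes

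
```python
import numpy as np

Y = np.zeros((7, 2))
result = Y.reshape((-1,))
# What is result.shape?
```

(14,)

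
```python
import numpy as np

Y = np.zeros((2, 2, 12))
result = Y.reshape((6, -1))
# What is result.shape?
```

(6, 8)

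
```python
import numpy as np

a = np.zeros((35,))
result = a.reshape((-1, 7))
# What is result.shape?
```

(5, 7)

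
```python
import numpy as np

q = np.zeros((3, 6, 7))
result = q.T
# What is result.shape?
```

(7, 6, 3)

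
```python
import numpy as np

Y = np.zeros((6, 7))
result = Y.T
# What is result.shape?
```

(7, 6)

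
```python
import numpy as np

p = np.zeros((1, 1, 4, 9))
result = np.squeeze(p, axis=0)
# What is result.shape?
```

(1, 4, 9)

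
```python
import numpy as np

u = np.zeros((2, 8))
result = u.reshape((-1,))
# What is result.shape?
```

(16,)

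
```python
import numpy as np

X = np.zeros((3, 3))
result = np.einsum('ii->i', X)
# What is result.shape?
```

(3,)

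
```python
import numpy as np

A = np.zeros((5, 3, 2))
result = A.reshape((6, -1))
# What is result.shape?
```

(6, 5)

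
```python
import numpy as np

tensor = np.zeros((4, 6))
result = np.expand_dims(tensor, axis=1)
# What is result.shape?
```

(4, 1, 6)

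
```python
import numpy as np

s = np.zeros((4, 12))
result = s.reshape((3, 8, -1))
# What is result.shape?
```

(3, 8, 2)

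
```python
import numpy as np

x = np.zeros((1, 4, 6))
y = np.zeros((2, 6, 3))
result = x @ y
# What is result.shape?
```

(2, 4, 3)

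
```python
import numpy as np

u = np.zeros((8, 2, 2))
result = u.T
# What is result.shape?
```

(2, 2, 8)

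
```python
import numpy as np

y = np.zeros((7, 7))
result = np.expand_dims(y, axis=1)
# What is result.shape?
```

(7, 1, 7)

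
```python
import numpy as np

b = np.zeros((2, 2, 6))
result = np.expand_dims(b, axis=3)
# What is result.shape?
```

(2, 2, 6, 1)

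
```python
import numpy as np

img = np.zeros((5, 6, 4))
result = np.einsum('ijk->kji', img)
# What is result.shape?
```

(4, 6, 5)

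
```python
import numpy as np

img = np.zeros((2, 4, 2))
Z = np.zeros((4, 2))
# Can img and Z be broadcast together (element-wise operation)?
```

Yes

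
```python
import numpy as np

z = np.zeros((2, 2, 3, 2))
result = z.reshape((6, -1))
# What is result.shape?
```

(6, 4)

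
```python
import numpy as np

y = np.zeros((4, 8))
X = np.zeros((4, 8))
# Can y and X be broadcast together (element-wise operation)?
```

Yes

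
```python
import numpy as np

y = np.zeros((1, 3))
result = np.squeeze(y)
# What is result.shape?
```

(3,)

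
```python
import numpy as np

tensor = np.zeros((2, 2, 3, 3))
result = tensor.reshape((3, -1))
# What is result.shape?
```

(3, 12)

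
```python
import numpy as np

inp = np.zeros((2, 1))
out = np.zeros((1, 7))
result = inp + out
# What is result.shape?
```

(2, 7)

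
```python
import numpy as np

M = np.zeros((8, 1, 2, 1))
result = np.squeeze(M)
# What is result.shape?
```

(8, 2)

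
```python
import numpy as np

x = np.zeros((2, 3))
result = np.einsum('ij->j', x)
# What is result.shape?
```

(3,)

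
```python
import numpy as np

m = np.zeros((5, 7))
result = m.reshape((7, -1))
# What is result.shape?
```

(7, 5)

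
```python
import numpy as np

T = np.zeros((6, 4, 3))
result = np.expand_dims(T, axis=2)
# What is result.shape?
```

(6, 4, 1, 3)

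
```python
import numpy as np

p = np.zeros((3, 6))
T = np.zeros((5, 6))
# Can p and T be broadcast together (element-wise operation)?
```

No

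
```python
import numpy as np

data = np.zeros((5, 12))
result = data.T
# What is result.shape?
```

(12, 5)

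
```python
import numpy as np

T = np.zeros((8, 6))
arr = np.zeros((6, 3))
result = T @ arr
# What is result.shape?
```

(8, 3)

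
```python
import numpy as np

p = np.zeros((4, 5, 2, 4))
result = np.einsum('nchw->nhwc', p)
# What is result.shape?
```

(4, 2, 4, 5)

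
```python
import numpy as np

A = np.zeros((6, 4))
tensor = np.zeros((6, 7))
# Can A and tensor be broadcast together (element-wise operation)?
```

No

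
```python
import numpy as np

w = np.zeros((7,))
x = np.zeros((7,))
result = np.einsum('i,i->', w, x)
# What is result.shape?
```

()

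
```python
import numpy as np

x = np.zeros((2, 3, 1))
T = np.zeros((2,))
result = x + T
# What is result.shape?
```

(2, 3, 2)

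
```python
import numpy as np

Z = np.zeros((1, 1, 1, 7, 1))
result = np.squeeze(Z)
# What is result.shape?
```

(7,)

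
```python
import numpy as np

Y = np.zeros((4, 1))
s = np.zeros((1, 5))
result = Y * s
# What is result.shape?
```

(4, 5)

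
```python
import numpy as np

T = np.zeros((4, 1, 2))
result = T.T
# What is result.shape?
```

(2, 1, 4)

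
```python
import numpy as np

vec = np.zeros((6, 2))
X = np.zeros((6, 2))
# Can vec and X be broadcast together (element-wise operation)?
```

Yes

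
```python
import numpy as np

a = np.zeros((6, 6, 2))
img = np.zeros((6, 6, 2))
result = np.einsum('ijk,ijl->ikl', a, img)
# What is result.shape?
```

(6, 2, 2)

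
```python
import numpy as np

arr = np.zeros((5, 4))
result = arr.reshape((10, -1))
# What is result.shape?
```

(10, 2)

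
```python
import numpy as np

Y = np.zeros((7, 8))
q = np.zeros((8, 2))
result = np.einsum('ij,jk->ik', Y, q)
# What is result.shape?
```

(7, 2)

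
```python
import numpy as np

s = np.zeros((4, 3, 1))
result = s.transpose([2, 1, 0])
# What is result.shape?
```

(1, 3, 4)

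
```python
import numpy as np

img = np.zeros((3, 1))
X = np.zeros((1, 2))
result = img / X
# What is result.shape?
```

(3, 2)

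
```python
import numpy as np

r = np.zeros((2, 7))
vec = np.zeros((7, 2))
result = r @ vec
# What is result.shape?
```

(2, 2)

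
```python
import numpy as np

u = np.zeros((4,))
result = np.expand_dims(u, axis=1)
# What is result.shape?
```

(4, 1)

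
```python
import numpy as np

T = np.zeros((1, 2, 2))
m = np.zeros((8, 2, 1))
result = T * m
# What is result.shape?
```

(8, 2, 2)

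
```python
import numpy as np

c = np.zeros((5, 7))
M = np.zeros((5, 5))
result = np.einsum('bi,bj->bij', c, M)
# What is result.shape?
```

(5, 7, 5)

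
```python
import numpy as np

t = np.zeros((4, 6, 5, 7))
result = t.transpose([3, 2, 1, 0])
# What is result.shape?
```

(7, 5, 6, 4)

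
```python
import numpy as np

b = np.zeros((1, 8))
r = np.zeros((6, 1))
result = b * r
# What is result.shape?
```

(6, 8)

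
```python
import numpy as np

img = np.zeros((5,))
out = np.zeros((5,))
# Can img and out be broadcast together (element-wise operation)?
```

Yes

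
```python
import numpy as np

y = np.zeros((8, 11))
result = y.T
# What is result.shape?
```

(11, 8)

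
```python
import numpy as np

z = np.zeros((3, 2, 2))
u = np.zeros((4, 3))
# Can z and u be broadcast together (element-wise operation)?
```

No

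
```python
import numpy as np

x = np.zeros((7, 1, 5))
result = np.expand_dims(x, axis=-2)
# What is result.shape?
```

(7, 1, 1, 5)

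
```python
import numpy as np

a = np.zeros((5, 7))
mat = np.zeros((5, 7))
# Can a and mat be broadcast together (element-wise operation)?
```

Yes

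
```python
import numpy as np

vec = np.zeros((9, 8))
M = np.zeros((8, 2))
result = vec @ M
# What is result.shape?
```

(9, 2)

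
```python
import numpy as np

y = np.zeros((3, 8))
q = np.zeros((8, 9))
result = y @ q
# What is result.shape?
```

(3, 9)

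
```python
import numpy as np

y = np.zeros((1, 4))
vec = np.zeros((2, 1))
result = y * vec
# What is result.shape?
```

(2, 4)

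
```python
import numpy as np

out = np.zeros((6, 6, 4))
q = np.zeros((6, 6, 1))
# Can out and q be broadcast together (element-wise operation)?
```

Yes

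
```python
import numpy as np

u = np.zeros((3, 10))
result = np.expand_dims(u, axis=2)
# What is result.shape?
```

(3, 10, 1)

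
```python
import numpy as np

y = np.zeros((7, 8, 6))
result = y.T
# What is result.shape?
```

(6, 8, 7)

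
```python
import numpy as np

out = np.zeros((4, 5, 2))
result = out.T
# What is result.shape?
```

(2, 5, 4)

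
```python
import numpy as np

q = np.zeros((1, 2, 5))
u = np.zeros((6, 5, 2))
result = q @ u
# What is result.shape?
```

(6, 2, 2)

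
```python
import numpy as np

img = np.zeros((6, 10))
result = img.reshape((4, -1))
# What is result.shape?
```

(4, 15)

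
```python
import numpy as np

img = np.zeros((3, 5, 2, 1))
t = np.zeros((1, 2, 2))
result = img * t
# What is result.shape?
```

(3, 5, 2, 2)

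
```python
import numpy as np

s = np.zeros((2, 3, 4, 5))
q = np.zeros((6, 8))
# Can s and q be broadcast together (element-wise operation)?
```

No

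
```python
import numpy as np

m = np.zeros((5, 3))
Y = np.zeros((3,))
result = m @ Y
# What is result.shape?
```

(5,)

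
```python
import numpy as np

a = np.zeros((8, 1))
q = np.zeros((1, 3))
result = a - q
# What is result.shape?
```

(8, 3)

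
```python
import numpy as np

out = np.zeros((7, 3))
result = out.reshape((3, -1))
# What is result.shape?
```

(3, 7)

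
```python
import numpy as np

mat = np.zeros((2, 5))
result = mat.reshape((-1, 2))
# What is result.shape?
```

(5, 2)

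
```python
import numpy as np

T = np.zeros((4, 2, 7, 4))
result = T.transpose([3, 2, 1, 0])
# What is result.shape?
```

(4, 7, 2, 4)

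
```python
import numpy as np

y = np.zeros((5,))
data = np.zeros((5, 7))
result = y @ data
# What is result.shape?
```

(7,)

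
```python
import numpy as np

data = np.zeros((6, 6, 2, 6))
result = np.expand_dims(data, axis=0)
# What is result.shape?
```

(1, 6, 6, 2, 6)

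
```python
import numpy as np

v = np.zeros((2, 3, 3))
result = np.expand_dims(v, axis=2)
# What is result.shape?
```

(2, 3, 1, 3)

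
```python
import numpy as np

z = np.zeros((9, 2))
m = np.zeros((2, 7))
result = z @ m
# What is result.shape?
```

(9, 7)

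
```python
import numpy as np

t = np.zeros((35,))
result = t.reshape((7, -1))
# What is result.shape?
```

(7, 5)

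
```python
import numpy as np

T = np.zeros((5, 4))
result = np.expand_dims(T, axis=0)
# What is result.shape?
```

(1, 5, 4)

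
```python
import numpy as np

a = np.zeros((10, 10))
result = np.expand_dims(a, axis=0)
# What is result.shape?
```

(1, 10, 10)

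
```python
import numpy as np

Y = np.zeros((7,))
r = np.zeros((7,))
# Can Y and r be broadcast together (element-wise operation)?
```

Yes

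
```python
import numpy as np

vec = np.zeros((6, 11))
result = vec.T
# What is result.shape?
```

(11, 6)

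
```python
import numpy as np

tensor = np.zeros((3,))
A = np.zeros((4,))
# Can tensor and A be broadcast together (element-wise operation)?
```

No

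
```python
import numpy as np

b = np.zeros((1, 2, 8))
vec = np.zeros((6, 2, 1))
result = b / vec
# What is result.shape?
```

(6, 2, 8)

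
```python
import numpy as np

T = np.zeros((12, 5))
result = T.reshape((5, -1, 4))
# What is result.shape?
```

(5, 3, 4)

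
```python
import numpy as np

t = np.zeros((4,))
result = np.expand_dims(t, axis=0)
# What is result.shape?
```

(1, 4)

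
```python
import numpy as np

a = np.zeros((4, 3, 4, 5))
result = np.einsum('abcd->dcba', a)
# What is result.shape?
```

(5, 4, 3, 4)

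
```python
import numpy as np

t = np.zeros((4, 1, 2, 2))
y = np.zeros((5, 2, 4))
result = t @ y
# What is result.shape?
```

(4, 5, 2, 4)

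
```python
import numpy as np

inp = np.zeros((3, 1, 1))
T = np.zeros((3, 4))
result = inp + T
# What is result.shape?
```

(3, 3, 4)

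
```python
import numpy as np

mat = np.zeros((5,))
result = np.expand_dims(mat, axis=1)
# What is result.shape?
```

(5, 1)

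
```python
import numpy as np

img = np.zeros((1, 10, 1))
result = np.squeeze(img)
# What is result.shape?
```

(10,)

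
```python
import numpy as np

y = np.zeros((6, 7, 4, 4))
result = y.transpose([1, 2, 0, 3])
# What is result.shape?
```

(7, 4, 6, 4)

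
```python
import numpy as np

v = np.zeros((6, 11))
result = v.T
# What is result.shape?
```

(11, 6)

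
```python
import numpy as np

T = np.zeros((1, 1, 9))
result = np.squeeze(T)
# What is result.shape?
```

(9,)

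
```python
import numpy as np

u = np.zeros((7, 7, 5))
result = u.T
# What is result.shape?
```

(5, 7, 7)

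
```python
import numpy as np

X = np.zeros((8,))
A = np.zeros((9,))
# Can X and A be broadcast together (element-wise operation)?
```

No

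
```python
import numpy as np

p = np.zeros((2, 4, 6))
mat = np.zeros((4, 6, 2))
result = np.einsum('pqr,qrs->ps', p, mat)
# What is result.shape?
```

(2, 2)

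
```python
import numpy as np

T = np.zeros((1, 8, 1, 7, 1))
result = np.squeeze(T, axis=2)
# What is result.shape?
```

(1, 8, 7, 1)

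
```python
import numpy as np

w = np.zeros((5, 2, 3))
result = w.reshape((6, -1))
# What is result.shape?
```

(6, 5)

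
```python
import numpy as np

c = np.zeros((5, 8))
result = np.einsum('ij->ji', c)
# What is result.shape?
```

(8, 5)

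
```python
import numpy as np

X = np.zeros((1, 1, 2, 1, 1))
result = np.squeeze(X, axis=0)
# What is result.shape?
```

(1, 2, 1, 1)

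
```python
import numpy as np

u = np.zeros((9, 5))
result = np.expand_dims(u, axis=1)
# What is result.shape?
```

(9, 1, 5)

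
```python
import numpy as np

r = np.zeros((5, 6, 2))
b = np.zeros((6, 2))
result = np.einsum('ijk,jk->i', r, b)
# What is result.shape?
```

(5,)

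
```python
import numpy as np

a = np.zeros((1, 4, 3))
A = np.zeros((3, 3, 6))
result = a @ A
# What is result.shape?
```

(3, 4, 6)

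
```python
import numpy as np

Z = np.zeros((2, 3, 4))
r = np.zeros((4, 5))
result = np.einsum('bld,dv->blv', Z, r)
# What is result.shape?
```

(2, 3, 5)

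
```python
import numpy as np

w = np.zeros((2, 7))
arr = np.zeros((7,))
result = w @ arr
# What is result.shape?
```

(2,)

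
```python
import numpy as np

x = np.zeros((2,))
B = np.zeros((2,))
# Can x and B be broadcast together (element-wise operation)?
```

Yes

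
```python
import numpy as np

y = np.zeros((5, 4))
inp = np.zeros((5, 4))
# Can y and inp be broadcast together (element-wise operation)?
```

Yes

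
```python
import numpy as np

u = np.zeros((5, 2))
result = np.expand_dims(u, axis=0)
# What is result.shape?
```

(1, 5, 2)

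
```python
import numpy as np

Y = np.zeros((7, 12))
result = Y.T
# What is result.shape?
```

(12, 7)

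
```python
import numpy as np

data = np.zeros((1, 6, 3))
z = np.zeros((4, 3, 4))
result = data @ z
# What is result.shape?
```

(4, 6, 4)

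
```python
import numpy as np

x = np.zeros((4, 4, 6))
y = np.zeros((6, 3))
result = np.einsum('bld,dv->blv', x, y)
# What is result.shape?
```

(4, 4, 3)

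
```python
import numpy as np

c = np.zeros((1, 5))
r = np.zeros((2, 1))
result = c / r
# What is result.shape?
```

(2, 5)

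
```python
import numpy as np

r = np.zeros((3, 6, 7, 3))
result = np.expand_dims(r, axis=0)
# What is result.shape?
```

(1, 3, 6, 7, 3)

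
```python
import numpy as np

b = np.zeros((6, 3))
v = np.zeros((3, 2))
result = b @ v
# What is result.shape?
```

(6, 2)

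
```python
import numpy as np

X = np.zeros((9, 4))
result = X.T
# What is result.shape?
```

(4, 9)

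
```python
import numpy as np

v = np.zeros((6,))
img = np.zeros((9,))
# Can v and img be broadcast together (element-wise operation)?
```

No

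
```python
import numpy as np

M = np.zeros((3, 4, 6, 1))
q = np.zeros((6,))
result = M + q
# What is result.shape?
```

(3, 4, 6, 6)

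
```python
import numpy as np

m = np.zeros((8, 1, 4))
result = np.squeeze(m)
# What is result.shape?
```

(8, 4)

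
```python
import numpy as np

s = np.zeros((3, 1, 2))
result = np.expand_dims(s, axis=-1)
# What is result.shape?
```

(3, 1, 2, 1)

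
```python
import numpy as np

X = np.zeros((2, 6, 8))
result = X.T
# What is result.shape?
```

(8, 6, 2)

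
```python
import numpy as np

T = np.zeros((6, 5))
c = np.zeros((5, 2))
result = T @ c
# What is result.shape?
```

(6, 2)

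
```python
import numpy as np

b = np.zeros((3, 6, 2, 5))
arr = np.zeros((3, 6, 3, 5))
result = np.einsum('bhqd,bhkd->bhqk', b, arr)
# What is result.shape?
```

(3, 6, 2, 3)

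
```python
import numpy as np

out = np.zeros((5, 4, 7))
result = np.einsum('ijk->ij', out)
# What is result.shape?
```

(5, 4)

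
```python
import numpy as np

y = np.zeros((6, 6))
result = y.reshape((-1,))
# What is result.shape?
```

(36,)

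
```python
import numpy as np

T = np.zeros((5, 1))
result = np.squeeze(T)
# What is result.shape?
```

(5,)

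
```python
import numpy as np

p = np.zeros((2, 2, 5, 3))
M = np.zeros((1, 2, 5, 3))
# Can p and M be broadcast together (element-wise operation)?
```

Yes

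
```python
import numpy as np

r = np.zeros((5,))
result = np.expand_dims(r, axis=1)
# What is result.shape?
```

(5, 1)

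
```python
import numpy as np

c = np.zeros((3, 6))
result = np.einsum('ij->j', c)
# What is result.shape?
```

(6,)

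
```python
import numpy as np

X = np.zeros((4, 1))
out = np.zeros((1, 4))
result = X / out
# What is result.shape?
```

(4, 4)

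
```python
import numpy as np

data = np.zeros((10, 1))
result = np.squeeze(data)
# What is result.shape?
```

(10,)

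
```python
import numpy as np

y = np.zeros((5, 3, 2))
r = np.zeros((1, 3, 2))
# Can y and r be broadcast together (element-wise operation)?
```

Yes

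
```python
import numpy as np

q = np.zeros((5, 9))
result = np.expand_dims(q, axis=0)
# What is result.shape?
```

(1, 5, 9)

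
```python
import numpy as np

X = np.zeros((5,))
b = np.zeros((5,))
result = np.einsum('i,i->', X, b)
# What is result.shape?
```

()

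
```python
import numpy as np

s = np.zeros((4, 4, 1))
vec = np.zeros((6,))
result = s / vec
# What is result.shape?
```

(4, 4, 6)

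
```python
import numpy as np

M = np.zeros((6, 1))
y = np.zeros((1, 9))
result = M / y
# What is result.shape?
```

(6, 9)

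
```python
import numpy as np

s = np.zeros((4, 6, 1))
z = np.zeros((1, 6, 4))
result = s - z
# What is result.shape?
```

(4, 6, 4)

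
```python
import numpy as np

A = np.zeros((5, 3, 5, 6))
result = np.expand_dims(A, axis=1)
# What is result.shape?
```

(5, 1, 3, 5, 6)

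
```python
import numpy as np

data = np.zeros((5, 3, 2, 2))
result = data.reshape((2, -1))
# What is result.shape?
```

(2, 30)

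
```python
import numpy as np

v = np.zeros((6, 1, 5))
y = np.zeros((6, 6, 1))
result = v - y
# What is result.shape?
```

(6, 6, 5)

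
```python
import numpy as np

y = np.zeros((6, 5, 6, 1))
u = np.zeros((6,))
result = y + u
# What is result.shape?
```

(6, 5, 6, 6)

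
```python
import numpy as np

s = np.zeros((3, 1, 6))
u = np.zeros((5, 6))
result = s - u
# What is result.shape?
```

(3, 5, 6)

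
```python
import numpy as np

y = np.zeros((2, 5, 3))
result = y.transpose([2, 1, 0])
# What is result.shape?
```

(3, 5, 2)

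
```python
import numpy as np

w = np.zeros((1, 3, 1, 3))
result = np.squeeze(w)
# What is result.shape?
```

(3, 3)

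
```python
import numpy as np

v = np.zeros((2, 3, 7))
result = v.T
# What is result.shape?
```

(7, 3, 2)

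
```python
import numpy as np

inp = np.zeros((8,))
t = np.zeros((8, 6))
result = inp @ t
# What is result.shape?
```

(6,)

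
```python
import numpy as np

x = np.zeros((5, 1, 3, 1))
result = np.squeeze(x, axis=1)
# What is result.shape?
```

(5, 3, 1)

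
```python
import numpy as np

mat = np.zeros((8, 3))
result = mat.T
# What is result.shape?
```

(3, 8)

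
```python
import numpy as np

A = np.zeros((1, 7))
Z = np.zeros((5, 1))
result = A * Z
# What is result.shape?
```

(5, 7)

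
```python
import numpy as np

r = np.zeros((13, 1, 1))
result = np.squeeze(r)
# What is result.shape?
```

(13,)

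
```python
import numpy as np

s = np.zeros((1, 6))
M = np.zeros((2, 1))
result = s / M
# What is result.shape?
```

(2, 6)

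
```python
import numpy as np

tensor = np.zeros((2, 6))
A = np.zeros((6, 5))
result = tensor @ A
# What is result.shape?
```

(2, 5)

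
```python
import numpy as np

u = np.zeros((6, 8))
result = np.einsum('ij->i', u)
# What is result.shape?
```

(6,)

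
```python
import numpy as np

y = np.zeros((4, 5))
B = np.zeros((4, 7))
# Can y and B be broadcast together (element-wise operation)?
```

No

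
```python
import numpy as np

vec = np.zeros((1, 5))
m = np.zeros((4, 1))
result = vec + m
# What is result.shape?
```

(4, 5)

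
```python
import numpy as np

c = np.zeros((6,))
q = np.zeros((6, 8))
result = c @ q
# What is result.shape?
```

(8,)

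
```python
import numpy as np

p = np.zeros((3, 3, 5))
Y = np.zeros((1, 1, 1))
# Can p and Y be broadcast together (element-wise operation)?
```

Yes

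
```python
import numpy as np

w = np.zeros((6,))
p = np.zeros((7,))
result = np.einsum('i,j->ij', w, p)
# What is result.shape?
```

(6, 7)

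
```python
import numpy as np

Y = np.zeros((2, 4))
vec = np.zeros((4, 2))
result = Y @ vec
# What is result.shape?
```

(2, 2)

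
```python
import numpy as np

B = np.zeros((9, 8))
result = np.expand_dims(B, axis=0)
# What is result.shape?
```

(1, 9, 8)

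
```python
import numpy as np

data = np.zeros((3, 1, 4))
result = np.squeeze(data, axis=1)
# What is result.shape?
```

(3, 4)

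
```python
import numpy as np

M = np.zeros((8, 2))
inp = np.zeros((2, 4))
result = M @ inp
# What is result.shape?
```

(8, 4)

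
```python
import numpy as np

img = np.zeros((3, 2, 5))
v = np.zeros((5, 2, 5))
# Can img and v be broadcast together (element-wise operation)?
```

No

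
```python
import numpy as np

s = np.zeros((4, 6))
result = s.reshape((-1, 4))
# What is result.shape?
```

(6, 4)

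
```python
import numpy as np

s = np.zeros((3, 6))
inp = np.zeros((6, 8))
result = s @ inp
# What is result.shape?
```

(3, 8)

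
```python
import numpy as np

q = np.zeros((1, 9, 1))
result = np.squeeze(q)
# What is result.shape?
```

(9,)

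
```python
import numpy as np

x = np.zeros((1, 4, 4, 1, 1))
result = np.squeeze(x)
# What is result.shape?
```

(4, 4)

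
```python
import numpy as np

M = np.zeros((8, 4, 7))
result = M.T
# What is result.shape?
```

(7, 4, 8)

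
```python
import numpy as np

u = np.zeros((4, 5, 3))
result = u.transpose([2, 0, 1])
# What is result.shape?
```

(3, 4, 5)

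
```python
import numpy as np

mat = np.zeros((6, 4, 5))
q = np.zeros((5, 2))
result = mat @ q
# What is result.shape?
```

(6, 4, 2)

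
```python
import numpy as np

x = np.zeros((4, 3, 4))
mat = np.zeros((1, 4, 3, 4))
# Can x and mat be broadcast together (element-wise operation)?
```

Yes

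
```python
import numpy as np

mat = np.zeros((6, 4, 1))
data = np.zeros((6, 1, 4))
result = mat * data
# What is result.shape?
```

(6, 4, 4)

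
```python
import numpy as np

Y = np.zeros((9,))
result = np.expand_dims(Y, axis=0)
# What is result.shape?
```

(1, 9)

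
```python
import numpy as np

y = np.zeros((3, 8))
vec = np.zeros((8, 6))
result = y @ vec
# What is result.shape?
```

(3, 6)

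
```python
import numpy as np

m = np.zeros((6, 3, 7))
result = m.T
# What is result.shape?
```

(7, 3, 6)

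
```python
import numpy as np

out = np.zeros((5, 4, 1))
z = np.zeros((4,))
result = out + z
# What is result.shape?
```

(5, 4, 4)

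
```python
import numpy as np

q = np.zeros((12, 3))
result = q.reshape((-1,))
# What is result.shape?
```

(36,)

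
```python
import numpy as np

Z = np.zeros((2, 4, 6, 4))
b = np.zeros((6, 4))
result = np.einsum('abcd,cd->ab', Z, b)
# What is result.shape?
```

(2, 4)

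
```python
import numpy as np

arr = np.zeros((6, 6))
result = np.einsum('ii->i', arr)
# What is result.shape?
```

(6,)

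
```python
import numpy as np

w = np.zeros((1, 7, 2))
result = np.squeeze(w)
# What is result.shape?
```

(7, 2)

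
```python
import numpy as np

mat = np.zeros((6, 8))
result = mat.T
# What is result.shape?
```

(8, 6)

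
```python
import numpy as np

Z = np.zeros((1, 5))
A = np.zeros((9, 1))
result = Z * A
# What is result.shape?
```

(9, 5)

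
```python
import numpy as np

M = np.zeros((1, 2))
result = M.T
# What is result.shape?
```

(2, 1)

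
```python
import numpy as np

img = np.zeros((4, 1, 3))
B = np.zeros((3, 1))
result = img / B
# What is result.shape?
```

(4, 3, 3)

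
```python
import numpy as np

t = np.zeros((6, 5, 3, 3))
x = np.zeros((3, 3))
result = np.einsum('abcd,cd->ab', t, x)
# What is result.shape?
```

(6, 5)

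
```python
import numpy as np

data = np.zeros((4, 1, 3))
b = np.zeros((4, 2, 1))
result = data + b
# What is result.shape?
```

(4, 2, 3)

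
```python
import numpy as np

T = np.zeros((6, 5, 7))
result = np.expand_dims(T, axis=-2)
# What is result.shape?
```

(6, 5, 1, 7)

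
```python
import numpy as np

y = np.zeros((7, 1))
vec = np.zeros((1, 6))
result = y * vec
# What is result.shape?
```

(7, 6)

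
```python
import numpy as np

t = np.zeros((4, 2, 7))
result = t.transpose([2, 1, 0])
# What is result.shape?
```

(7, 2, 4)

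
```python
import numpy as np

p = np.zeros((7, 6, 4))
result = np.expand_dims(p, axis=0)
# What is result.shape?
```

(1, 7, 6, 4)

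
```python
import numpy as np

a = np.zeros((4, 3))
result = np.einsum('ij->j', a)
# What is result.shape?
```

(3,)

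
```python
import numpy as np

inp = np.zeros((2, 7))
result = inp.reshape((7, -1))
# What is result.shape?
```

(7, 2)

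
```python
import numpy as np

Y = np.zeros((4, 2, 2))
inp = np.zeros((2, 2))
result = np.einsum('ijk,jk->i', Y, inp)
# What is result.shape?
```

(4,)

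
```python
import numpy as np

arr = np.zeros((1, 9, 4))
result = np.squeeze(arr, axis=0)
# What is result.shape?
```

(9, 4)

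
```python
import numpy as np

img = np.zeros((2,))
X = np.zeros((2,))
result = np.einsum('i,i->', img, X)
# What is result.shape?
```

()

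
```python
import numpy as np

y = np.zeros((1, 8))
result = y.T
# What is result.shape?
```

(8, 1)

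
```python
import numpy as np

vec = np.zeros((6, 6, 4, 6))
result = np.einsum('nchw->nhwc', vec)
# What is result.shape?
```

(6, 4, 6, 6)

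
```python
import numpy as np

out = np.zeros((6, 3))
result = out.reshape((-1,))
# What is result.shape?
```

(18,)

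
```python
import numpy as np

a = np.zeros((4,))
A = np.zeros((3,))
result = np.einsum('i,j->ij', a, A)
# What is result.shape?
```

(4, 3)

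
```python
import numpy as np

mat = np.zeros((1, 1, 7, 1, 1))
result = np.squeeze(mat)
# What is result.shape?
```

(7,)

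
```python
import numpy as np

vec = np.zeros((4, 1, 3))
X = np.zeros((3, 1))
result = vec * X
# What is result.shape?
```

(4, 3, 3)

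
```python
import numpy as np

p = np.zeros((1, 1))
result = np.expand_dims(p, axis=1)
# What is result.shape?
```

(1, 1, 1)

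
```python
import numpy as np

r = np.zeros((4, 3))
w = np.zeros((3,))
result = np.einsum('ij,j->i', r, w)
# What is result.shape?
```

(4,)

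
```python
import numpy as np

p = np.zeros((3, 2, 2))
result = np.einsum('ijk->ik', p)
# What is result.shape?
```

(3, 2)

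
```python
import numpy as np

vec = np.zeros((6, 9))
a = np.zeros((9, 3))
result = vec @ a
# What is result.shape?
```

(6, 3)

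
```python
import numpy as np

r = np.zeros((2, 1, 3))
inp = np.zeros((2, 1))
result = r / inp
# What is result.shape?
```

(2, 2, 3)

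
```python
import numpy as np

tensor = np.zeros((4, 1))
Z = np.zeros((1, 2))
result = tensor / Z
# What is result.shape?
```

(4, 2)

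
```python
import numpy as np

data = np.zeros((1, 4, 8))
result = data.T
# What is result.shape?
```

(8, 4, 1)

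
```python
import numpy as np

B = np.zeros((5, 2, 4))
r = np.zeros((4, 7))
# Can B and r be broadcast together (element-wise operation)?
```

No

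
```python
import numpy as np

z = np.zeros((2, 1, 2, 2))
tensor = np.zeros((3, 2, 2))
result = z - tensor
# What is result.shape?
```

(2, 3, 2, 2)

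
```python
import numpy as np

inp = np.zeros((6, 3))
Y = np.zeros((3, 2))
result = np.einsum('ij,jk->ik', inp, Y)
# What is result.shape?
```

(6, 2)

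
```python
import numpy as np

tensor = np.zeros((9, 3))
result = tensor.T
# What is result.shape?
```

(3, 9)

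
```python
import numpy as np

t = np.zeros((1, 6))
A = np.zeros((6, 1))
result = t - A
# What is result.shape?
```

(6, 6)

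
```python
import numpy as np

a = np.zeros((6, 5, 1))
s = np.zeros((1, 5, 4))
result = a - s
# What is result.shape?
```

(6, 5, 4)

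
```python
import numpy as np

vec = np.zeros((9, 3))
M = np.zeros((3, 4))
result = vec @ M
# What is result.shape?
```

(9, 4)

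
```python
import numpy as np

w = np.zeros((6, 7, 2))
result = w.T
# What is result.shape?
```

(2, 7, 6)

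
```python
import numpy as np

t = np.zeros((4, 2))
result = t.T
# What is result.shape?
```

(2, 4)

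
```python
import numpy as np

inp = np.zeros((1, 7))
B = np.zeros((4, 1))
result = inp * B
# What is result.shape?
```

(4, 7)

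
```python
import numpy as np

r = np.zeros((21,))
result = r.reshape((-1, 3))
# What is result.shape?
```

(7, 3)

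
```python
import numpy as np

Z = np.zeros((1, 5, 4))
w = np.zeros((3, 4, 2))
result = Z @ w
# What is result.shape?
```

(3, 5, 2)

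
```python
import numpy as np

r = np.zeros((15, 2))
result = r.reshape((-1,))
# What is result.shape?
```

(30,)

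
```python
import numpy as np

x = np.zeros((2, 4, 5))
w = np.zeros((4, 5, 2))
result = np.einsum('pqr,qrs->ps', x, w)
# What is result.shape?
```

(2, 2)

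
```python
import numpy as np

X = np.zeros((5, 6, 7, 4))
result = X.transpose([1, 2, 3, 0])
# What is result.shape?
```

(6, 7, 4, 5)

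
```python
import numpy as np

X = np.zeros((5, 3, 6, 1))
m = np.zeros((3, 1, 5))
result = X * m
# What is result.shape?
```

(5, 3, 6, 5)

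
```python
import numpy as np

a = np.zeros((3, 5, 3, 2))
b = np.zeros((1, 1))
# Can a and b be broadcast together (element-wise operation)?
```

Yes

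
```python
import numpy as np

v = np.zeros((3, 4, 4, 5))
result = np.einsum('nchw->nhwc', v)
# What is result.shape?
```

(3, 4, 5, 4)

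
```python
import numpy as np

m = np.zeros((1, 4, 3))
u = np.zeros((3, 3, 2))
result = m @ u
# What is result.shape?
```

(3, 4, 2)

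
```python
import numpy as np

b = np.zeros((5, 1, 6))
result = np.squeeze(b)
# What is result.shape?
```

(5, 6)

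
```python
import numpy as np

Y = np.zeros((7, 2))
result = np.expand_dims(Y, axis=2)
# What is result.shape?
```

(7, 2, 1)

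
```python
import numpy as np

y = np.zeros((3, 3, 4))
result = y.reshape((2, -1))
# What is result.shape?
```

(2, 18)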